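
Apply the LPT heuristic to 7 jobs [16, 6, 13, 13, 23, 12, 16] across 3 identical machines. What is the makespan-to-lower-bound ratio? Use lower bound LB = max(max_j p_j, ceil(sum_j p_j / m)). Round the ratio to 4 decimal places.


LPT order: [23, 16, 16, 13, 13, 12, 6]
Machine loads after assignment: [35, 35, 29]
LPT makespan = 35
Lower bound = max(max_job, ceil(total/3)) = max(23, 33) = 33
Ratio = 35 / 33 = 1.0606

1.0606


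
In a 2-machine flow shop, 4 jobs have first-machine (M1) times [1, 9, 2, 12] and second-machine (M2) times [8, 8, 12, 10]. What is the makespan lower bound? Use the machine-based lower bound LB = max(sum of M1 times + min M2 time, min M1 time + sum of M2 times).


LB1 = sum(M1 times) + min(M2 times) = 24 + 8 = 32
LB2 = min(M1 times) + sum(M2 times) = 1 + 38 = 39
Lower bound = max(LB1, LB2) = max(32, 39) = 39

39


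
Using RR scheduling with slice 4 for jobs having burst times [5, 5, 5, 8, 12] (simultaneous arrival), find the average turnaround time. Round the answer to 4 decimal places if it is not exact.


Time quantum = 4
Execution trace:
  J1 runs 4 units, time = 4
  J2 runs 4 units, time = 8
  J3 runs 4 units, time = 12
  J4 runs 4 units, time = 16
  J5 runs 4 units, time = 20
  J1 runs 1 units, time = 21
  J2 runs 1 units, time = 22
  J3 runs 1 units, time = 23
  J4 runs 4 units, time = 27
  J5 runs 4 units, time = 31
  J5 runs 4 units, time = 35
Finish times: [21, 22, 23, 27, 35]
Average turnaround = 128/5 = 25.6

25.6


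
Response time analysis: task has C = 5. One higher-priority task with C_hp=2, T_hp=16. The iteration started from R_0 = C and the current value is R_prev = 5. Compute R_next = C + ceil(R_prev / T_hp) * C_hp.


R_next = C + ceil(R_prev / T_hp) * C_hp
ceil(5 / 16) = ceil(0.3125) = 1
Interference = 1 * 2 = 2
R_next = 5 + 2 = 7

7


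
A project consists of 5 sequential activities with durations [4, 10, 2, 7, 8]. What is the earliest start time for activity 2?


Activity 2 starts after activities 1 through 1 complete.
Predecessor durations: [4]
ES = 4 = 4

4


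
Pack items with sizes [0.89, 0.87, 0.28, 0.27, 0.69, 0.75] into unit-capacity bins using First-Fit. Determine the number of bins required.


Place items sequentially using First-Fit:
  Item 0.89 -> new Bin 1
  Item 0.87 -> new Bin 2
  Item 0.28 -> new Bin 3
  Item 0.27 -> Bin 3 (now 0.55)
  Item 0.69 -> new Bin 4
  Item 0.75 -> new Bin 5
Total bins used = 5

5


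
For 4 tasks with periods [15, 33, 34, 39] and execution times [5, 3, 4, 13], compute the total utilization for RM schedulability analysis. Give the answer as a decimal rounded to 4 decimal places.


Compute individual utilizations (exact fractions):
  Task 1: C/T = 5/15 = 1/3 (approx. 0.3333)
  Task 2: C/T = 3/33 = 1/11 (approx. 0.0909)
  Task 3: C/T = 4/34 = 2/17 (approx. 0.1176)
  Task 4: C/T = 13/39 = 1/3 (approx. 0.3333)
Total utilization U = 1/3 + 1/11 + 2/17 + 1/3 = 491/561
Rounded to 4 decimal places: U = 0.8752
RM (Liu & Layland) bound for 4 tasks = 0.756828; compare with U = 491/561 (approx. 0.875223)
bound < U <= 1, so the RM sufficient condition is not met (inconclusive; an exact test such as response-time analysis is needed).

0.8752


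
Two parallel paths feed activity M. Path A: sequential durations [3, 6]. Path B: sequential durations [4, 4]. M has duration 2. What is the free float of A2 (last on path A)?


ES(A2) = sum of predecessors on chain A = 3
EF(A2) = ES + duration = 3 + 6 = 9
Successor of A2 is M. ES(M) = max(sum(A), sum(B)) = max(9, 8) = 9
Free float = ES(successor) - EF(current) = 9 - 9 = 0

0


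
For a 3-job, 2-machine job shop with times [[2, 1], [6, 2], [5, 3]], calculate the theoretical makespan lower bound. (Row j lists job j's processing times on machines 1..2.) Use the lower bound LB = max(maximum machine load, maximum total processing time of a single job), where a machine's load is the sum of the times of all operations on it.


Machine loads:
  Machine 1: 2 + 6 + 5 = 13
  Machine 2: 1 + 2 + 3 = 6
Max machine load = 13
Job totals:
  Job 1: 3
  Job 2: 8
  Job 3: 8
Max job total = 8
Lower bound = max(13, 8) = 13

13


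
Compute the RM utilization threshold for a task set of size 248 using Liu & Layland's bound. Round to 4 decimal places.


Compute 2^(1/248) = 1.0027988578
Subtract 1: 1.0027988578 - 1 = 0.0027988578
Multiply by n: 248 * 0.0027988578 = 0.6941167344
Round to 4 dp: 0.6941

0.6941


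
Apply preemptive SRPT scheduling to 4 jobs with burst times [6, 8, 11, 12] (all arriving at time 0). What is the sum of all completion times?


Since all jobs arrive at t=0, SRPT equals SPT ordering.
SPT order: [6, 8, 11, 12]
Completion times:
  Job 1: p=6, C=6
  Job 2: p=8, C=14
  Job 3: p=11, C=25
  Job 4: p=12, C=37
Total completion time = 6 + 14 + 25 + 37 = 82

82


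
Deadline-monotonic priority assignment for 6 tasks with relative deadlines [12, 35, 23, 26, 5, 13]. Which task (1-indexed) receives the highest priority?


Sort tasks by relative deadline (ascending):
  Task 5: deadline = 5
  Task 1: deadline = 12
  Task 6: deadline = 13
  Task 3: deadline = 23
  Task 4: deadline = 26
  Task 2: deadline = 35
Priority order (highest first): [5, 1, 6, 3, 4, 2]
Highest priority task = 5

5


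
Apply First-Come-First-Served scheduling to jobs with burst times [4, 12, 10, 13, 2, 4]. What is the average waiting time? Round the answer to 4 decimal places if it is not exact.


FCFS order (as given): [4, 12, 10, 13, 2, 4]
Waiting times:
  Job 1: wait = 0
  Job 2: wait = 4
  Job 3: wait = 16
  Job 4: wait = 26
  Job 5: wait = 39
  Job 6: wait = 41
Sum of waiting times = 126
Average waiting time = 126/6 = 21.0

21.0


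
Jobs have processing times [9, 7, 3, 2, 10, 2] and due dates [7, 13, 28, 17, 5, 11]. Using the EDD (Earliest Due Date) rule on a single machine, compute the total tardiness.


Sort by due date (EDD order): [(10, 5), (9, 7), (2, 11), (7, 13), (2, 17), (3, 28)]
Compute completion times and tardiness:
  Job 1: p=10, d=5, C=10, tardiness=max(0,10-5)=5
  Job 2: p=9, d=7, C=19, tardiness=max(0,19-7)=12
  Job 3: p=2, d=11, C=21, tardiness=max(0,21-11)=10
  Job 4: p=7, d=13, C=28, tardiness=max(0,28-13)=15
  Job 5: p=2, d=17, C=30, tardiness=max(0,30-17)=13
  Job 6: p=3, d=28, C=33, tardiness=max(0,33-28)=5
Total tardiness = 60

60


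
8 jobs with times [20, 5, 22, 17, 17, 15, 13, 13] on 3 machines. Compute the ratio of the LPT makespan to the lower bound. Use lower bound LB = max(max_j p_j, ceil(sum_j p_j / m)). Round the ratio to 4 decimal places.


LPT order: [22, 20, 17, 17, 15, 13, 13, 5]
Machine loads after assignment: [40, 35, 47]
LPT makespan = 47
Lower bound = max(max_job, ceil(total/3)) = max(22, 41) = 41
Ratio = 47 / 41 = 1.1463

1.1463


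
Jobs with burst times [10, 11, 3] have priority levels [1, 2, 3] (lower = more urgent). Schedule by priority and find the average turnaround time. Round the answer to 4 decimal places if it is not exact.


Sort by priority (ascending = highest first):
Order: [(1, 10), (2, 11), (3, 3)]
Completion times:
  Priority 1, burst=10, C=10
  Priority 2, burst=11, C=21
  Priority 3, burst=3, C=24
Average turnaround = 55/3 = 18.3333

18.3333


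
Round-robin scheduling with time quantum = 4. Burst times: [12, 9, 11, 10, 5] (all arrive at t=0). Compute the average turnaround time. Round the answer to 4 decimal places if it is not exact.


Time quantum = 4
Execution trace:
  J1 runs 4 units, time = 4
  J2 runs 4 units, time = 8
  J3 runs 4 units, time = 12
  J4 runs 4 units, time = 16
  J5 runs 4 units, time = 20
  J1 runs 4 units, time = 24
  J2 runs 4 units, time = 28
  J3 runs 4 units, time = 32
  J4 runs 4 units, time = 36
  J5 runs 1 units, time = 37
  J1 runs 4 units, time = 41
  J2 runs 1 units, time = 42
  J3 runs 3 units, time = 45
  J4 runs 2 units, time = 47
Finish times: [41, 42, 45, 47, 37]
Average turnaround = 212/5 = 42.4

42.4


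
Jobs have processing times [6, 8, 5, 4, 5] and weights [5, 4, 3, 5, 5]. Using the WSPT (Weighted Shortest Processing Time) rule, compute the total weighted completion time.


Compute p/w ratios and sort ascending (WSPT): [(4, 5), (5, 5), (6, 5), (5, 3), (8, 4)]
Compute weighted completion times:
  Job (p=4,w=5): C=4, w*C=5*4=20
  Job (p=5,w=5): C=9, w*C=5*9=45
  Job (p=6,w=5): C=15, w*C=5*15=75
  Job (p=5,w=3): C=20, w*C=3*20=60
  Job (p=8,w=4): C=28, w*C=4*28=112
Total weighted completion time = 312

312


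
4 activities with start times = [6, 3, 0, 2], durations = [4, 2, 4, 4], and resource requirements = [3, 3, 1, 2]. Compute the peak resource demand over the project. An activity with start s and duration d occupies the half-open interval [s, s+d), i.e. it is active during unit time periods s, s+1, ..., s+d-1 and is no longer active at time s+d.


Each activity i is active on [start_i, start_i + duration_i).
Compute total resource usage per time slot:
  t=0: active resources = [1], total = 1
  t=1: active resources = [1], total = 1
  t=2: active resources = [1, 2], total = 3
  t=3: active resources = [3, 1, 2], total = 6
  t=4: active resources = [3, 2], total = 5
  t=5: active resources = [2], total = 2
  t=6: active resources = [3], total = 3
  t=7: active resources = [3], total = 3
  t=8: active resources = [3], total = 3
  t=9: active resources = [3], total = 3
Peak resource demand = 6

6


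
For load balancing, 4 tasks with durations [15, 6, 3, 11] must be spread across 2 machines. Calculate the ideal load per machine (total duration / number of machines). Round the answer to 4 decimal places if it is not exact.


Total processing time = 15 + 6 + 3 + 11 = 35
Number of machines = 2
Ideal balanced load = 35 / 2 = 17.5

17.5


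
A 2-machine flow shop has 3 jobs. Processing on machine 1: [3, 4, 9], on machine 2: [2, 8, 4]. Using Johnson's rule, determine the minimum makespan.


Apply Johnson's rule:
  Group 1 (a <= b): [(2, 4, 8)]
  Group 2 (a > b): [(3, 9, 4), (1, 3, 2)]
Optimal job order: [2, 3, 1]
Schedule:
  Job 2: M1 done at 4, M2 done at 12
  Job 3: M1 done at 13, M2 done at 17
  Job 1: M1 done at 16, M2 done at 19
Makespan = 19

19


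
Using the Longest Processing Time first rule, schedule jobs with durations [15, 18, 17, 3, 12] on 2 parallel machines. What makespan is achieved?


Sort jobs in decreasing order (LPT): [18, 17, 15, 12, 3]
Assign each job to the least loaded machine:
  Machine 1: jobs [18, 12, 3], load = 33
  Machine 2: jobs [17, 15], load = 32
Makespan = max load = 33

33


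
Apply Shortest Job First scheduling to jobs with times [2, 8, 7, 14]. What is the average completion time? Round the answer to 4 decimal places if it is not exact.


SJF order (ascending): [2, 7, 8, 14]
Completion times:
  Job 1: burst=2, C=2
  Job 2: burst=7, C=9
  Job 3: burst=8, C=17
  Job 4: burst=14, C=31
Average completion = 59/4 = 14.75

14.75


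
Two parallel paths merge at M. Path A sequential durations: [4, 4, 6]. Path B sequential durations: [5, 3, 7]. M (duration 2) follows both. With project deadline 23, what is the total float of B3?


Forward pass: ES(B3) = sum of predecessors on chain B = 8
EF = ES + duration = 8 + 7 = 15
Backward pass: LF(M) = deadline = 23; LS(M) = 23 - 2 = 21
LF(B3) = LS(M) - sum(successors on chain B) = 21 - 0 = 21
LS = LF - duration = 21 - 7 = 14
Total float = LS - ES = 14 - 8 = 6

6


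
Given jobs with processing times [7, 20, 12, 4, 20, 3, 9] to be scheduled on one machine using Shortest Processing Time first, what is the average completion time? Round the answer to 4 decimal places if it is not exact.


Sort jobs by processing time (SPT order): [3, 4, 7, 9, 12, 20, 20]
Compute completion times sequentially:
  Job 1: processing = 3, completes at 3
  Job 2: processing = 4, completes at 7
  Job 3: processing = 7, completes at 14
  Job 4: processing = 9, completes at 23
  Job 5: processing = 12, completes at 35
  Job 6: processing = 20, completes at 55
  Job 7: processing = 20, completes at 75
Sum of completion times = 212
Average completion time = 212/7 = 30.2857

30.2857


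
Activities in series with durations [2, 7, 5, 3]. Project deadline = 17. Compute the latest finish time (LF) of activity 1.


LF(activity 1) = deadline - sum of successor durations
Successors: activities 2 through 4 with durations [7, 5, 3]
Sum of successor durations = 15
LF = 17 - 15 = 2

2


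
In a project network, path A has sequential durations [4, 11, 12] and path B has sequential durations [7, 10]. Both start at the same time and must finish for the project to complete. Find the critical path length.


Path A total = 4 + 11 + 12 = 27
Path B total = 7 + 10 = 17
Critical path = longest path = max(27, 17) = 27

27


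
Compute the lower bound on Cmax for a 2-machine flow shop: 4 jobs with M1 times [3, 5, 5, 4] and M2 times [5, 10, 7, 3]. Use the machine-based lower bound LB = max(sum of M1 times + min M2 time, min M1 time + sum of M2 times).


LB1 = sum(M1 times) + min(M2 times) = 17 + 3 = 20
LB2 = min(M1 times) + sum(M2 times) = 3 + 25 = 28
Lower bound = max(LB1, LB2) = max(20, 28) = 28

28


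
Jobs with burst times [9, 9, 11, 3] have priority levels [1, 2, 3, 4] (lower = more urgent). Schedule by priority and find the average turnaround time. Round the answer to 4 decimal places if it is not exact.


Sort by priority (ascending = highest first):
Order: [(1, 9), (2, 9), (3, 11), (4, 3)]
Completion times:
  Priority 1, burst=9, C=9
  Priority 2, burst=9, C=18
  Priority 3, burst=11, C=29
  Priority 4, burst=3, C=32
Average turnaround = 88/4 = 22.0

22.0


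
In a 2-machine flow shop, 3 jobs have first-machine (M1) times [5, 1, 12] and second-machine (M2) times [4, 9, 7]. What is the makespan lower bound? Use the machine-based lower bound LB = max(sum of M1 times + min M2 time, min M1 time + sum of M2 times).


LB1 = sum(M1 times) + min(M2 times) = 18 + 4 = 22
LB2 = min(M1 times) + sum(M2 times) = 1 + 20 = 21
Lower bound = max(LB1, LB2) = max(22, 21) = 22

22


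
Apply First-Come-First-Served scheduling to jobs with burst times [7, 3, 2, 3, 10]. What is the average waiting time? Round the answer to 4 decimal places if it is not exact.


FCFS order (as given): [7, 3, 2, 3, 10]
Waiting times:
  Job 1: wait = 0
  Job 2: wait = 7
  Job 3: wait = 10
  Job 4: wait = 12
  Job 5: wait = 15
Sum of waiting times = 44
Average waiting time = 44/5 = 8.8

8.8


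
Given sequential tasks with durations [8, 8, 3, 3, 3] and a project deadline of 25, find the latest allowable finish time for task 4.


LF(activity 4) = deadline - sum of successor durations
Successors: activities 5 through 5 with durations [3]
Sum of successor durations = 3
LF = 25 - 3 = 22

22


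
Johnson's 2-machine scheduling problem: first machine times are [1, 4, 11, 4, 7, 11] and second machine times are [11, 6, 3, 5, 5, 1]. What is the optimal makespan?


Apply Johnson's rule:
  Group 1 (a <= b): [(1, 1, 11), (2, 4, 6), (4, 4, 5)]
  Group 2 (a > b): [(5, 7, 5), (3, 11, 3), (6, 11, 1)]
Optimal job order: [1, 2, 4, 5, 3, 6]
Schedule:
  Job 1: M1 done at 1, M2 done at 12
  Job 2: M1 done at 5, M2 done at 18
  Job 4: M1 done at 9, M2 done at 23
  Job 5: M1 done at 16, M2 done at 28
  Job 3: M1 done at 27, M2 done at 31
  Job 6: M1 done at 38, M2 done at 39
Makespan = 39

39


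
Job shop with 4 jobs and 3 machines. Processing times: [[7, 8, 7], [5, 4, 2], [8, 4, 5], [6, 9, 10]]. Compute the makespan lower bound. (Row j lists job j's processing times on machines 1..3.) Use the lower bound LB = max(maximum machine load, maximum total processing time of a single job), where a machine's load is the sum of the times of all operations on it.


Machine loads:
  Machine 1: 7 + 5 + 8 + 6 = 26
  Machine 2: 8 + 4 + 4 + 9 = 25
  Machine 3: 7 + 2 + 5 + 10 = 24
Max machine load = 26
Job totals:
  Job 1: 22
  Job 2: 11
  Job 3: 17
  Job 4: 25
Max job total = 25
Lower bound = max(26, 25) = 26

26


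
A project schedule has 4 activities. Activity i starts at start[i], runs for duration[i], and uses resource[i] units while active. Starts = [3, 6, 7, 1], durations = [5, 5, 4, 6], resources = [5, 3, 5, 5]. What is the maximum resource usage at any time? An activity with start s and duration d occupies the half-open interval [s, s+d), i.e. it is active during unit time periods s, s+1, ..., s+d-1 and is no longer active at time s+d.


Each activity i is active on [start_i, start_i + duration_i).
Compute total resource usage per time slot:
  t=0: active resources = [], total = 0
  t=1: active resources = [5], total = 5
  t=2: active resources = [5], total = 5
  t=3: active resources = [5, 5], total = 10
  t=4: active resources = [5, 5], total = 10
  t=5: active resources = [5, 5], total = 10
  t=6: active resources = [5, 3, 5], total = 13
  t=7: active resources = [5, 3, 5], total = 13
  t=8: active resources = [3, 5], total = 8
  t=9: active resources = [3, 5], total = 8
  t=10: active resources = [3, 5], total = 8
Peak resource demand = 13

13


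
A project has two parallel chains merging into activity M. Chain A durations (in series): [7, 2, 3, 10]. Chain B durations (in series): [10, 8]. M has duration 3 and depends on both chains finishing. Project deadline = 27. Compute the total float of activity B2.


Forward pass: ES(B2) = sum of predecessors on chain B = 10
EF = ES + duration = 10 + 8 = 18
Backward pass: LF(M) = deadline = 27; LS(M) = 27 - 3 = 24
LF(B2) = LS(M) - sum(successors on chain B) = 24 - 0 = 24
LS = LF - duration = 24 - 8 = 16
Total float = LS - ES = 16 - 10 = 6

6


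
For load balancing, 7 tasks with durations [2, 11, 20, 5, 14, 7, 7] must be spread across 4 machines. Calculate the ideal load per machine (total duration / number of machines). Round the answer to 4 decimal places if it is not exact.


Total processing time = 2 + 11 + 20 + 5 + 14 + 7 + 7 = 66
Number of machines = 4
Ideal balanced load = 66 / 4 = 16.5

16.5


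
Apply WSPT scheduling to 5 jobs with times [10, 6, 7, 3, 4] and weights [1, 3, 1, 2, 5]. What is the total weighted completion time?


Compute p/w ratios and sort ascending (WSPT): [(4, 5), (3, 2), (6, 3), (7, 1), (10, 1)]
Compute weighted completion times:
  Job (p=4,w=5): C=4, w*C=5*4=20
  Job (p=3,w=2): C=7, w*C=2*7=14
  Job (p=6,w=3): C=13, w*C=3*13=39
  Job (p=7,w=1): C=20, w*C=1*20=20
  Job (p=10,w=1): C=30, w*C=1*30=30
Total weighted completion time = 123

123


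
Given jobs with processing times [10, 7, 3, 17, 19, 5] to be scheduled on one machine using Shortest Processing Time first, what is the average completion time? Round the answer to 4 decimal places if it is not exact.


Sort jobs by processing time (SPT order): [3, 5, 7, 10, 17, 19]
Compute completion times sequentially:
  Job 1: processing = 3, completes at 3
  Job 2: processing = 5, completes at 8
  Job 3: processing = 7, completes at 15
  Job 4: processing = 10, completes at 25
  Job 5: processing = 17, completes at 42
  Job 6: processing = 19, completes at 61
Sum of completion times = 154
Average completion time = 154/6 = 25.6667

25.6667


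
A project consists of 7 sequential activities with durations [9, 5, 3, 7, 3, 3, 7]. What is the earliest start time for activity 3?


Activity 3 starts after activities 1 through 2 complete.
Predecessor durations: [9, 5]
ES = 9 + 5 = 14

14


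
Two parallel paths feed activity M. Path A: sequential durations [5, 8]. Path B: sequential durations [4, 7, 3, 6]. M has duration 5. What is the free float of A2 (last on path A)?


ES(A2) = sum of predecessors on chain A = 5
EF(A2) = ES + duration = 5 + 8 = 13
Successor of A2 is M. ES(M) = max(sum(A), sum(B)) = max(13, 20) = 20
Free float = ES(successor) - EF(current) = 20 - 13 = 7

7


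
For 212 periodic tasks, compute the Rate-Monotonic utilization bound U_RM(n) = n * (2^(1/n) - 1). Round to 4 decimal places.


Compute 2^(1/212) = 1.0032749130
Subtract 1: 1.0032749130 - 1 = 0.0032749130
Multiply by n: 212 * 0.0032749130 = 0.6942815560
Round to 4 dp: 0.6943

0.6943


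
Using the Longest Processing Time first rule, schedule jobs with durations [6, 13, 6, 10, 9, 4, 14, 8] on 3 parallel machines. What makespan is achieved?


Sort jobs in decreasing order (LPT): [14, 13, 10, 9, 8, 6, 6, 4]
Assign each job to the least loaded machine:
  Machine 1: jobs [14, 6, 4], load = 24
  Machine 2: jobs [13, 8], load = 21
  Machine 3: jobs [10, 9, 6], load = 25
Makespan = max load = 25

25


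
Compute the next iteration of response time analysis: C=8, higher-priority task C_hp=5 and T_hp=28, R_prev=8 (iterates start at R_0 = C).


R_next = C + ceil(R_prev / T_hp) * C_hp
ceil(8 / 28) = ceil(0.2857) = 1
Interference = 1 * 5 = 5
R_next = 8 + 5 = 13

13


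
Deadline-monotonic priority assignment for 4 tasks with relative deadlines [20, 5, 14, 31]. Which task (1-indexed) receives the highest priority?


Sort tasks by relative deadline (ascending):
  Task 2: deadline = 5
  Task 3: deadline = 14
  Task 1: deadline = 20
  Task 4: deadline = 31
Priority order (highest first): [2, 3, 1, 4]
Highest priority task = 2

2


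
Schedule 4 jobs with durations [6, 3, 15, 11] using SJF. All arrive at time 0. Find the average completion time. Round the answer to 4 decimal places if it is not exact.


SJF order (ascending): [3, 6, 11, 15]
Completion times:
  Job 1: burst=3, C=3
  Job 2: burst=6, C=9
  Job 3: burst=11, C=20
  Job 4: burst=15, C=35
Average completion = 67/4 = 16.75

16.75


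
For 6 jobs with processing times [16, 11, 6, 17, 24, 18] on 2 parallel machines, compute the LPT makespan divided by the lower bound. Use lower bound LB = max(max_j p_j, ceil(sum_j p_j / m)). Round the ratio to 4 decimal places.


LPT order: [24, 18, 17, 16, 11, 6]
Machine loads after assignment: [46, 46]
LPT makespan = 46
Lower bound = max(max_job, ceil(total/2)) = max(24, 46) = 46
Ratio = 46 / 46 = 1.0

1.0


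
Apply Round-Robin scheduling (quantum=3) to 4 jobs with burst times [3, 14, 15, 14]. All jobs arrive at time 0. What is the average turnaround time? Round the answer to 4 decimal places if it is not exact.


Time quantum = 3
Execution trace:
  J1 runs 3 units, time = 3
  J2 runs 3 units, time = 6
  J3 runs 3 units, time = 9
  J4 runs 3 units, time = 12
  J2 runs 3 units, time = 15
  J3 runs 3 units, time = 18
  J4 runs 3 units, time = 21
  J2 runs 3 units, time = 24
  J3 runs 3 units, time = 27
  J4 runs 3 units, time = 30
  J2 runs 3 units, time = 33
  J3 runs 3 units, time = 36
  J4 runs 3 units, time = 39
  J2 runs 2 units, time = 41
  J3 runs 3 units, time = 44
  J4 runs 2 units, time = 46
Finish times: [3, 41, 44, 46]
Average turnaround = 134/4 = 33.5

33.5


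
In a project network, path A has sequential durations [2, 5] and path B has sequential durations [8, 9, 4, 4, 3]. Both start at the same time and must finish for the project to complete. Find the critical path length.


Path A total = 2 + 5 = 7
Path B total = 8 + 9 + 4 + 4 + 3 = 28
Critical path = longest path = max(7, 28) = 28

28


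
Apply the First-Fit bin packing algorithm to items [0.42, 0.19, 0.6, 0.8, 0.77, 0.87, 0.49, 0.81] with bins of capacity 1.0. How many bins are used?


Place items sequentially using First-Fit:
  Item 0.42 -> new Bin 1
  Item 0.19 -> Bin 1 (now 0.61)
  Item 0.6 -> new Bin 2
  Item 0.8 -> new Bin 3
  Item 0.77 -> new Bin 4
  Item 0.87 -> new Bin 5
  Item 0.49 -> new Bin 6
  Item 0.81 -> new Bin 7
Total bins used = 7

7


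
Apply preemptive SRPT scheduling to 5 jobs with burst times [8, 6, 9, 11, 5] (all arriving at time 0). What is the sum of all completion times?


Since all jobs arrive at t=0, SRPT equals SPT ordering.
SPT order: [5, 6, 8, 9, 11]
Completion times:
  Job 1: p=5, C=5
  Job 2: p=6, C=11
  Job 3: p=8, C=19
  Job 4: p=9, C=28
  Job 5: p=11, C=39
Total completion time = 5 + 11 + 19 + 28 + 39 = 102

102


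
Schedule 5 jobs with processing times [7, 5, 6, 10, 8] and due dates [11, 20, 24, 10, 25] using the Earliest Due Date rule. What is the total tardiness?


Sort by due date (EDD order): [(10, 10), (7, 11), (5, 20), (6, 24), (8, 25)]
Compute completion times and tardiness:
  Job 1: p=10, d=10, C=10, tardiness=max(0,10-10)=0
  Job 2: p=7, d=11, C=17, tardiness=max(0,17-11)=6
  Job 3: p=5, d=20, C=22, tardiness=max(0,22-20)=2
  Job 4: p=6, d=24, C=28, tardiness=max(0,28-24)=4
  Job 5: p=8, d=25, C=36, tardiness=max(0,36-25)=11
Total tardiness = 23

23


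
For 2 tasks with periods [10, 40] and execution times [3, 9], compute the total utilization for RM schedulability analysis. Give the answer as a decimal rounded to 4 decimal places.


Compute individual utilizations (exact fractions):
  Task 1: C/T = 3/10 (approx. 0.3)
  Task 2: C/T = 9/40 (approx. 0.225)
Total utilization U = 3/10 + 9/40 = 21/40
Rounded to 4 decimal places: U = 0.5250
RM (Liu & Layland) bound for 2 tasks = 0.828427; compare with U = 21/40 (approx. 0.525000)
U <= bound, so schedulable by RM sufficient condition.

0.5250


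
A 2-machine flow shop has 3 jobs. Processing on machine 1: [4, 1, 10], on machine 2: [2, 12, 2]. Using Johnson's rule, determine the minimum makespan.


Apply Johnson's rule:
  Group 1 (a <= b): [(2, 1, 12)]
  Group 2 (a > b): [(1, 4, 2), (3, 10, 2)]
Optimal job order: [2, 1, 3]
Schedule:
  Job 2: M1 done at 1, M2 done at 13
  Job 1: M1 done at 5, M2 done at 15
  Job 3: M1 done at 15, M2 done at 17
Makespan = 17

17


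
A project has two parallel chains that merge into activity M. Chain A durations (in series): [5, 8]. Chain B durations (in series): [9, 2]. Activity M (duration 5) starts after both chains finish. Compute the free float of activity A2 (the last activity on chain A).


ES(A2) = sum of predecessors on chain A = 5
EF(A2) = ES + duration = 5 + 8 = 13
Successor of A2 is M. ES(M) = max(sum(A), sum(B)) = max(13, 11) = 13
Free float = ES(successor) - EF(current) = 13 - 13 = 0

0


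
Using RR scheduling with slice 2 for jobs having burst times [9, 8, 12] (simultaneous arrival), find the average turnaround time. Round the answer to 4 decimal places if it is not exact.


Time quantum = 2
Execution trace:
  J1 runs 2 units, time = 2
  J2 runs 2 units, time = 4
  J3 runs 2 units, time = 6
  J1 runs 2 units, time = 8
  J2 runs 2 units, time = 10
  J3 runs 2 units, time = 12
  J1 runs 2 units, time = 14
  J2 runs 2 units, time = 16
  J3 runs 2 units, time = 18
  J1 runs 2 units, time = 20
  J2 runs 2 units, time = 22
  J3 runs 2 units, time = 24
  J1 runs 1 units, time = 25
  J3 runs 2 units, time = 27
  J3 runs 2 units, time = 29
Finish times: [25, 22, 29]
Average turnaround = 76/3 = 25.3333

25.3333


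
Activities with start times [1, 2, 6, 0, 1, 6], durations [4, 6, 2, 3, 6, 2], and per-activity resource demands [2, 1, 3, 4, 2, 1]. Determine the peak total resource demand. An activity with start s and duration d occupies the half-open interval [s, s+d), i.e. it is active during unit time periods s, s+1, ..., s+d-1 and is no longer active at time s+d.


Each activity i is active on [start_i, start_i + duration_i).
Compute total resource usage per time slot:
  t=0: active resources = [4], total = 4
  t=1: active resources = [2, 4, 2], total = 8
  t=2: active resources = [2, 1, 4, 2], total = 9
  t=3: active resources = [2, 1, 2], total = 5
  t=4: active resources = [2, 1, 2], total = 5
  t=5: active resources = [1, 2], total = 3
  t=6: active resources = [1, 3, 2, 1], total = 7
  t=7: active resources = [1, 3, 1], total = 5
Peak resource demand = 9

9


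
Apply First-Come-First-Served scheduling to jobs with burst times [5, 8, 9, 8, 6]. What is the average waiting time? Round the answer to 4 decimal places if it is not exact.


FCFS order (as given): [5, 8, 9, 8, 6]
Waiting times:
  Job 1: wait = 0
  Job 2: wait = 5
  Job 3: wait = 13
  Job 4: wait = 22
  Job 5: wait = 30
Sum of waiting times = 70
Average waiting time = 70/5 = 14.0

14.0


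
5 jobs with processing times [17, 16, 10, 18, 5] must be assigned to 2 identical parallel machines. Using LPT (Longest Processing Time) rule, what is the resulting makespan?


Sort jobs in decreasing order (LPT): [18, 17, 16, 10, 5]
Assign each job to the least loaded machine:
  Machine 1: jobs [18, 10, 5], load = 33
  Machine 2: jobs [17, 16], load = 33
Makespan = max load = 33

33


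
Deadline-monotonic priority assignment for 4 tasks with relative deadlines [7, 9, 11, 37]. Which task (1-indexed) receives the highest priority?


Sort tasks by relative deadline (ascending):
  Task 1: deadline = 7
  Task 2: deadline = 9
  Task 3: deadline = 11
  Task 4: deadline = 37
Priority order (highest first): [1, 2, 3, 4]
Highest priority task = 1

1


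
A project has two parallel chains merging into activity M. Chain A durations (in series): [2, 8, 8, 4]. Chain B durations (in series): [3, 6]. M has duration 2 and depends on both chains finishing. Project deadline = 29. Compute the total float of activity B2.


Forward pass: ES(B2) = sum of predecessors on chain B = 3
EF = ES + duration = 3 + 6 = 9
Backward pass: LF(M) = deadline = 29; LS(M) = 29 - 2 = 27
LF(B2) = LS(M) - sum(successors on chain B) = 27 - 0 = 27
LS = LF - duration = 27 - 6 = 21
Total float = LS - ES = 21 - 3 = 18

18


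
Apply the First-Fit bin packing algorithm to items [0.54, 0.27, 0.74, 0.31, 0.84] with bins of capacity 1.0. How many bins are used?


Place items sequentially using First-Fit:
  Item 0.54 -> new Bin 1
  Item 0.27 -> Bin 1 (now 0.81)
  Item 0.74 -> new Bin 2
  Item 0.31 -> new Bin 3
  Item 0.84 -> new Bin 4
Total bins used = 4

4


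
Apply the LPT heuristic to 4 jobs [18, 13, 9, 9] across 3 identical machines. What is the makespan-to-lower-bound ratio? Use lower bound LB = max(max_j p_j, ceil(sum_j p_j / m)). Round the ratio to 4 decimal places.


LPT order: [18, 13, 9, 9]
Machine loads after assignment: [18, 13, 18]
LPT makespan = 18
Lower bound = max(max_job, ceil(total/3)) = max(18, 17) = 18
Ratio = 18 / 18 = 1.0

1.0


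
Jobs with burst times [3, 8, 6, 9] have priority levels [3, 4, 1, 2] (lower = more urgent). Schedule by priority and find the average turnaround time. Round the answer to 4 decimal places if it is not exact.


Sort by priority (ascending = highest first):
Order: [(1, 6), (2, 9), (3, 3), (4, 8)]
Completion times:
  Priority 1, burst=6, C=6
  Priority 2, burst=9, C=15
  Priority 3, burst=3, C=18
  Priority 4, burst=8, C=26
Average turnaround = 65/4 = 16.25

16.25


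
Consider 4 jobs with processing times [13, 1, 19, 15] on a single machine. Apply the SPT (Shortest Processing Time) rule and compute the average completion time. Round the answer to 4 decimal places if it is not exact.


Sort jobs by processing time (SPT order): [1, 13, 15, 19]
Compute completion times sequentially:
  Job 1: processing = 1, completes at 1
  Job 2: processing = 13, completes at 14
  Job 3: processing = 15, completes at 29
  Job 4: processing = 19, completes at 48
Sum of completion times = 92
Average completion time = 92/4 = 23.0

23.0


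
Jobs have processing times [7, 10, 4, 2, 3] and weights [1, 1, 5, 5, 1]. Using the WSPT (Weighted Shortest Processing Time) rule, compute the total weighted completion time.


Compute p/w ratios and sort ascending (WSPT): [(2, 5), (4, 5), (3, 1), (7, 1), (10, 1)]
Compute weighted completion times:
  Job (p=2,w=5): C=2, w*C=5*2=10
  Job (p=4,w=5): C=6, w*C=5*6=30
  Job (p=3,w=1): C=9, w*C=1*9=9
  Job (p=7,w=1): C=16, w*C=1*16=16
  Job (p=10,w=1): C=26, w*C=1*26=26
Total weighted completion time = 91

91


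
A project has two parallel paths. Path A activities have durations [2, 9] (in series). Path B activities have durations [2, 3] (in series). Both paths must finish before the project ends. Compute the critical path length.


Path A total = 2 + 9 = 11
Path B total = 2 + 3 = 5
Critical path = longest path = max(11, 5) = 11

11


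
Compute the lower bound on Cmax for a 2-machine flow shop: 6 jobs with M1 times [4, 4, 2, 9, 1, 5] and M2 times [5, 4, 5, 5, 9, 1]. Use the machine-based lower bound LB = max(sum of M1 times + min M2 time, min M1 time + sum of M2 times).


LB1 = sum(M1 times) + min(M2 times) = 25 + 1 = 26
LB2 = min(M1 times) + sum(M2 times) = 1 + 29 = 30
Lower bound = max(LB1, LB2) = max(26, 30) = 30

30


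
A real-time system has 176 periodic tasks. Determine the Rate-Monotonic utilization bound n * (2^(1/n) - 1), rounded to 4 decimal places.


Compute 2^(1/176) = 1.0039461017
Subtract 1: 1.0039461017 - 1 = 0.0039461017
Multiply by n: 176 * 0.0039461017 = 0.6945138992
Round to 4 dp: 0.6945

0.6945


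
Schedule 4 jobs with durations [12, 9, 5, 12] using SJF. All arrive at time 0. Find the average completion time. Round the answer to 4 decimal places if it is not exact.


SJF order (ascending): [5, 9, 12, 12]
Completion times:
  Job 1: burst=5, C=5
  Job 2: burst=9, C=14
  Job 3: burst=12, C=26
  Job 4: burst=12, C=38
Average completion = 83/4 = 20.75

20.75


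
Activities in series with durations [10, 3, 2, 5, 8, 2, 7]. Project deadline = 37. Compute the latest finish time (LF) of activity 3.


LF(activity 3) = deadline - sum of successor durations
Successors: activities 4 through 7 with durations [5, 8, 2, 7]
Sum of successor durations = 22
LF = 37 - 22 = 15

15


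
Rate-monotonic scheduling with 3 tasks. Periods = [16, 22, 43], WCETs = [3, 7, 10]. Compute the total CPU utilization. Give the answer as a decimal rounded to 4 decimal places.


Compute individual utilizations (exact fractions):
  Task 1: C/T = 3/16 (approx. 0.1875)
  Task 2: C/T = 7/22 (approx. 0.3182)
  Task 3: C/T = 10/43 (approx. 0.2326)
Total utilization U = 3/16 + 7/22 + 10/43 = 5587/7568
Rounded to 4 decimal places: U = 0.7382
RM (Liu & Layland) bound for 3 tasks = 0.779763; compare with U = 5587/7568 (approx. 0.738240)
U <= bound, so schedulable by RM sufficient condition.

0.7382


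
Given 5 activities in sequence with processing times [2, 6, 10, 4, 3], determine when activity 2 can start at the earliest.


Activity 2 starts after activities 1 through 1 complete.
Predecessor durations: [2]
ES = 2 = 2

2


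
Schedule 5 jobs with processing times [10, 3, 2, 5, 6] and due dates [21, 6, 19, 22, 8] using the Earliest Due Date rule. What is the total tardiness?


Sort by due date (EDD order): [(3, 6), (6, 8), (2, 19), (10, 21), (5, 22)]
Compute completion times and tardiness:
  Job 1: p=3, d=6, C=3, tardiness=max(0,3-6)=0
  Job 2: p=6, d=8, C=9, tardiness=max(0,9-8)=1
  Job 3: p=2, d=19, C=11, tardiness=max(0,11-19)=0
  Job 4: p=10, d=21, C=21, tardiness=max(0,21-21)=0
  Job 5: p=5, d=22, C=26, tardiness=max(0,26-22)=4
Total tardiness = 5

5


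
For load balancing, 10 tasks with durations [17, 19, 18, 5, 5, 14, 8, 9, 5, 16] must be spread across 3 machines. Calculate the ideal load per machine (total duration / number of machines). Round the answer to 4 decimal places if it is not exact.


Total processing time = 17 + 19 + 18 + 5 + 5 + 14 + 8 + 9 + 5 + 16 = 116
Number of machines = 3
Ideal balanced load = 116 / 3 = 38.6667

38.6667


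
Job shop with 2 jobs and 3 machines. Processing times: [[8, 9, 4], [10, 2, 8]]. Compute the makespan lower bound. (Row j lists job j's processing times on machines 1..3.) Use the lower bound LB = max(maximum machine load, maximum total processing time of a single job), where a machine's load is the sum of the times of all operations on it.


Machine loads:
  Machine 1: 8 + 10 = 18
  Machine 2: 9 + 2 = 11
  Machine 3: 4 + 8 = 12
Max machine load = 18
Job totals:
  Job 1: 21
  Job 2: 20
Max job total = 21
Lower bound = max(18, 21) = 21

21


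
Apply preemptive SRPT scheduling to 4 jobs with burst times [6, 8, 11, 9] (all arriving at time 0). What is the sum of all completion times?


Since all jobs arrive at t=0, SRPT equals SPT ordering.
SPT order: [6, 8, 9, 11]
Completion times:
  Job 1: p=6, C=6
  Job 2: p=8, C=14
  Job 3: p=9, C=23
  Job 4: p=11, C=34
Total completion time = 6 + 14 + 23 + 34 = 77

77


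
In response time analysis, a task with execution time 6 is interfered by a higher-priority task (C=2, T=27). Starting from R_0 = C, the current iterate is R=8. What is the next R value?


R_next = C + ceil(R_prev / T_hp) * C_hp
ceil(8 / 27) = ceil(0.2963) = 1
Interference = 1 * 2 = 2
R_next = 6 + 2 = 8
R_next = R_prev, so the iteration has converged (response time = 8).

8


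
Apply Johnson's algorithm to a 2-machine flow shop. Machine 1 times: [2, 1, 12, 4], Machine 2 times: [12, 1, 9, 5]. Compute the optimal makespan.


Apply Johnson's rule:
  Group 1 (a <= b): [(2, 1, 1), (1, 2, 12), (4, 4, 5)]
  Group 2 (a > b): [(3, 12, 9)]
Optimal job order: [2, 1, 4, 3]
Schedule:
  Job 2: M1 done at 1, M2 done at 2
  Job 1: M1 done at 3, M2 done at 15
  Job 4: M1 done at 7, M2 done at 20
  Job 3: M1 done at 19, M2 done at 29
Makespan = 29

29


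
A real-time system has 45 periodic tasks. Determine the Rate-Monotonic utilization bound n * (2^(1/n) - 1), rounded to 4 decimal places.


Compute 2^(1/45) = 1.0155225125
Subtract 1: 1.0155225125 - 1 = 0.0155225125
Multiply by n: 45 * 0.0155225125 = 0.6985130625
Round to 4 dp: 0.6985

0.6985


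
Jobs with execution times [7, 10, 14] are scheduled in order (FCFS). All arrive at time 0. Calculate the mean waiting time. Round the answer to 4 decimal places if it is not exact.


FCFS order (as given): [7, 10, 14]
Waiting times:
  Job 1: wait = 0
  Job 2: wait = 7
  Job 3: wait = 17
Sum of waiting times = 24
Average waiting time = 24/3 = 8.0

8.0


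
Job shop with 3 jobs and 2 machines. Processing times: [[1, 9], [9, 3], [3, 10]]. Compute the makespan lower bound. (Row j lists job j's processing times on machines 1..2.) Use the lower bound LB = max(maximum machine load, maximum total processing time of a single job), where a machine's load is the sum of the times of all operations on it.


Machine loads:
  Machine 1: 1 + 9 + 3 = 13
  Machine 2: 9 + 3 + 10 = 22
Max machine load = 22
Job totals:
  Job 1: 10
  Job 2: 12
  Job 3: 13
Max job total = 13
Lower bound = max(22, 13) = 22

22


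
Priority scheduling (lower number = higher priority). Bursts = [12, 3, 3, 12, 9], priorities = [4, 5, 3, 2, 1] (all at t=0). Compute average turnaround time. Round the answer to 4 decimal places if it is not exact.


Sort by priority (ascending = highest first):
Order: [(1, 9), (2, 12), (3, 3), (4, 12), (5, 3)]
Completion times:
  Priority 1, burst=9, C=9
  Priority 2, burst=12, C=21
  Priority 3, burst=3, C=24
  Priority 4, burst=12, C=36
  Priority 5, burst=3, C=39
Average turnaround = 129/5 = 25.8

25.8


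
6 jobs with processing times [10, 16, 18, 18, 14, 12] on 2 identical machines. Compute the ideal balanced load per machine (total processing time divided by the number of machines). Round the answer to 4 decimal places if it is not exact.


Total processing time = 10 + 16 + 18 + 18 + 14 + 12 = 88
Number of machines = 2
Ideal balanced load = 88 / 2 = 44.0

44.0


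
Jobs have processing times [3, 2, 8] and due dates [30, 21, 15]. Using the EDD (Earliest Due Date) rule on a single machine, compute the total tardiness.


Sort by due date (EDD order): [(8, 15), (2, 21), (3, 30)]
Compute completion times and tardiness:
  Job 1: p=8, d=15, C=8, tardiness=max(0,8-15)=0
  Job 2: p=2, d=21, C=10, tardiness=max(0,10-21)=0
  Job 3: p=3, d=30, C=13, tardiness=max(0,13-30)=0
Total tardiness = 0

0


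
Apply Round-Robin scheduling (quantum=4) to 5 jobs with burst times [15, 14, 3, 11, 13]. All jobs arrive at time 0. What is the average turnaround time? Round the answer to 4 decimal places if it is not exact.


Time quantum = 4
Execution trace:
  J1 runs 4 units, time = 4
  J2 runs 4 units, time = 8
  J3 runs 3 units, time = 11
  J4 runs 4 units, time = 15
  J5 runs 4 units, time = 19
  J1 runs 4 units, time = 23
  J2 runs 4 units, time = 27
  J4 runs 4 units, time = 31
  J5 runs 4 units, time = 35
  J1 runs 4 units, time = 39
  J2 runs 4 units, time = 43
  J4 runs 3 units, time = 46
  J5 runs 4 units, time = 50
  J1 runs 3 units, time = 53
  J2 runs 2 units, time = 55
  J5 runs 1 units, time = 56
Finish times: [53, 55, 11, 46, 56]
Average turnaround = 221/5 = 44.2

44.2


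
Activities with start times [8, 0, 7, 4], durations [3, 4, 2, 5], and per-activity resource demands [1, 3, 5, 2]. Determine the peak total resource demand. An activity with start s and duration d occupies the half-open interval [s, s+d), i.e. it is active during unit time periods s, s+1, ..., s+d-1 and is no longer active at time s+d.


Each activity i is active on [start_i, start_i + duration_i).
Compute total resource usage per time slot:
  t=0: active resources = [3], total = 3
  t=1: active resources = [3], total = 3
  t=2: active resources = [3], total = 3
  t=3: active resources = [3], total = 3
  t=4: active resources = [2], total = 2
  t=5: active resources = [2], total = 2
  t=6: active resources = [2], total = 2
  t=7: active resources = [5, 2], total = 7
  t=8: active resources = [1, 5, 2], total = 8
  t=9: active resources = [1], total = 1
  t=10: active resources = [1], total = 1
Peak resource demand = 8

8
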